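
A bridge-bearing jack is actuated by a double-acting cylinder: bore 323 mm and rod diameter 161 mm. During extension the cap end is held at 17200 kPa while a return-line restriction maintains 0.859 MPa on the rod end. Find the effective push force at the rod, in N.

Cap-side area A_cap = π/4 × (323 mm)² = 81940 mm^2
Rod-side annular area A_ann = π/4 × (323² − 161²) = 61580 mm^2
Net thrust = P_cap·A_cap − P_rod·A_ann = 1.409e6 N − 52900 N

F ≈ 1.36e6 N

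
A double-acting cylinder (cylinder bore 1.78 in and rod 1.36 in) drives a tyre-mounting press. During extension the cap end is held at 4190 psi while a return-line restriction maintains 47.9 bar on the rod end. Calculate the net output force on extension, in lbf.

Cap-side area A_cap = π/4 × (1.78 in)² = 2.488 in^2
Rod-side annular area A_ann = π/4 × (1.78² − 1.36²) = 1.036 in^2
Net thrust = P_cap·A_cap − P_rod·A_ann = 10430 lbf − 719.6 lbf

F ≈ 9710 lbf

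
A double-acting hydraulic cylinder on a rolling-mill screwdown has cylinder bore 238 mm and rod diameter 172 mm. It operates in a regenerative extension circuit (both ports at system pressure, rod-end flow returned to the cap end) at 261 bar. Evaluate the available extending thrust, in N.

F ≈ 6.06e5 N

With equal pressure on both faces, forces on the annular region cancel; the net push is pressure × rod cross-section.
Rod cross-section A_rod = π/4 × (172 mm)² = 23240 mm^2
F = P × A_rod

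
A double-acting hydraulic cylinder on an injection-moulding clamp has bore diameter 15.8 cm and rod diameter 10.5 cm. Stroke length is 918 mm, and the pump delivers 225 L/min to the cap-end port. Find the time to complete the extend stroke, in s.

t ≈ 4.80 s

Cap-side area A_cap = π/4 × (15.8 cm)² = 196.1 cm^2
Swept volume V = A × L; t = V / Q = A·L / Q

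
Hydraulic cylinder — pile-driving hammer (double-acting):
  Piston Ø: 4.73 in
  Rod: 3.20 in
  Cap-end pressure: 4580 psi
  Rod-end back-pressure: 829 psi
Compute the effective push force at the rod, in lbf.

F ≈ 72600 lbf

Cap-side area A_cap = π/4 × (4.73 in)² = 17.57 in^2
Rod-side annular area A_ann = π/4 × (4.73² − 3.20²) = 9.529 in^2
Net thrust = P_cap·A_cap − P_rod·A_ann = 80480 lbf − 7900 lbf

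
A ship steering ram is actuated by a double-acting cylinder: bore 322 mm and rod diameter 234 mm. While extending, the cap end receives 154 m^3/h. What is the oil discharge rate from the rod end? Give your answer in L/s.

Q_out ≈ 20.2 L/s

Cap-side area A_cap = π/4 × (322 mm)² = 81430 mm^2
Rod-side annular area A_ann = π/4 × (322² − 234²) = 38430 mm^2
Piston speed v = Q_in/A_cap; rod-end outflow Q_out = v × A_ann = Q_in × A_ann/A_cap.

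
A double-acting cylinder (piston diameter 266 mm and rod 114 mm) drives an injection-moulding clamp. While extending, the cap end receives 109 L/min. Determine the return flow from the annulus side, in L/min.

Cap-side area A_cap = π/4 × (266 mm)² = 55570 mm^2
Rod-side annular area A_ann = π/4 × (266² − 114²) = 45360 mm^2
Piston speed v = Q_in/A_cap; rod-end outflow Q_out = v × A_ann = Q_in × A_ann/A_cap.

Q_out ≈ 89.0 L/min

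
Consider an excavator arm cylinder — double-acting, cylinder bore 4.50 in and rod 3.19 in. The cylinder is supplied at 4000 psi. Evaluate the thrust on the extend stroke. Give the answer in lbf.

Cap-side area A_cap = π/4 × (4.50 in)² = 15.90 in^2
F = P × A_cap = 4000 psi × A_cap

F ≈ 63600 lbf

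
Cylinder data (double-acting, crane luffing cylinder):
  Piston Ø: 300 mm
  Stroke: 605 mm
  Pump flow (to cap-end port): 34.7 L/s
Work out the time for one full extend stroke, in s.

t ≈ 1.23 s

Cap-side area A_cap = π/4 × (300 mm)² = 70690 mm^2
Swept volume V = A × L; t = V / Q = A·L / Q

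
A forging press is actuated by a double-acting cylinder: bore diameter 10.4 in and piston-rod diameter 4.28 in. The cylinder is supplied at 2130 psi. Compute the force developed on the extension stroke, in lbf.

Cap-side area A_cap = π/4 × (10.4 in)² = 84.95 in^2
F = P × A_cap = 2130 psi × A_cap

F ≈ 1.81e5 lbf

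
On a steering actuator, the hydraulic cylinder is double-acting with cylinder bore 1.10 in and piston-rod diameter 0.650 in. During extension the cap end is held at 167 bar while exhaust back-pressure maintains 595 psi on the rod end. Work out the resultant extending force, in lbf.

F ≈ 1930 lbf

Cap-side area A_cap = π/4 × (1.10 in)² = 0.9503 in^2
Rod-side annular area A_ann = π/4 × (1.10² − 0.650²) = 0.6185 in^2
Net thrust = P_cap·A_cap − P_rod·A_ann = 2302 lbf − 368.0 lbf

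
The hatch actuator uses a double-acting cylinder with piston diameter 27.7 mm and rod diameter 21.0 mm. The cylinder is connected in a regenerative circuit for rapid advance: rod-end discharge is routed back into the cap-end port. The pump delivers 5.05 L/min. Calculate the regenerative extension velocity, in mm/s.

In regeneration the rod-end outflow joins the pump flow into the cap end, so the net volume the pump must supply per unit advance equals the rod cross-section area.
Rod cross-section A_rod = π/4 × (21.0 mm)² = 346.4 mm^2
v = Q_pump / A_rod

v ≈ 243 mm/s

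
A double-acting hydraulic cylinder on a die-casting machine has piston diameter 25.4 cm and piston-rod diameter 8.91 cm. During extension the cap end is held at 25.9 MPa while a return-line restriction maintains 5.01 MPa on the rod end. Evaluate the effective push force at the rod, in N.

Cap-side area A_cap = π/4 × (25.4 cm)² = 506.7 cm^2
Rod-side annular area A_ann = π/4 × (25.4² − 8.91²) = 444.4 cm^2
Net thrust = P_cap·A_cap − P_rod·A_ann = 1.312e6 N − 2.226e5 N

F ≈ 1.09e6 N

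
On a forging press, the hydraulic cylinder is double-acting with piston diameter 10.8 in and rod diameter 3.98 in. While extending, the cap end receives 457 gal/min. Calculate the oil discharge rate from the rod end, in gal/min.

Cap-side area A_cap = π/4 × (10.8 in)² = 91.61 in^2
Rod-side annular area A_ann = π/4 × (10.8² − 3.98²) = 79.17 in^2
Piston speed v = Q_in/A_cap; rod-end outflow Q_out = v × A_ann = Q_in × A_ann/A_cap.

Q_out ≈ 395 gal/min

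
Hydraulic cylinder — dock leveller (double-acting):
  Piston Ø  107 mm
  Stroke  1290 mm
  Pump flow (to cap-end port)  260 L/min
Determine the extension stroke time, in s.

Cap-side area A_cap = π/4 × (107 mm)² = 8992 mm^2
Swept volume V = A × L; t = V / Q = A·L / Q

t ≈ 2.68 s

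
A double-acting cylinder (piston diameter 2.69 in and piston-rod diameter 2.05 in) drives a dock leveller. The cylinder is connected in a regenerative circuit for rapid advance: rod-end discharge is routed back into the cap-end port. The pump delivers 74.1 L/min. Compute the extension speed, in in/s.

In regeneration the rod-end outflow joins the pump flow into the cap end, so the net volume the pump must supply per unit advance equals the rod cross-section area.
Rod cross-section A_rod = π/4 × (2.05 in)² = 3.301 in^2
v = Q_pump / A_rod

v ≈ 22.8 in/s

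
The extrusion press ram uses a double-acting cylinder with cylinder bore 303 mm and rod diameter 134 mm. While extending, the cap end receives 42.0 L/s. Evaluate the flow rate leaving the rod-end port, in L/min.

Cap-side area A_cap = π/4 × (303 mm)² = 72110 mm^2
Rod-side annular area A_ann = π/4 × (303² − 134²) = 58000 mm^2
Piston speed v = Q_in/A_cap; rod-end outflow Q_out = v × A_ann = Q_in × A_ann/A_cap.

Q_out ≈ 2030 L/min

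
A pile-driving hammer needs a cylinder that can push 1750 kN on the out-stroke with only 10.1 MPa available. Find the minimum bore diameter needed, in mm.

D ≈ 470 mm

Extension force acts on the full piston face: F = P × (π/4)D².
D = √(4F / (πP)) = √(4 × 1750 kN / (π × 10.1 MPa))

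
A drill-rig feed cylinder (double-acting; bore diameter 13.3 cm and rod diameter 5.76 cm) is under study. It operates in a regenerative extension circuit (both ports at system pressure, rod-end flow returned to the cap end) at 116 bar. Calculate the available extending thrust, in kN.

With equal pressure on both faces, forces on the annular region cancel; the net push is pressure × rod cross-section.
Rod cross-section A_rod = π/4 × (5.76 cm)² = 26.06 cm^2
F = P × A_rod

F ≈ 30.2 kN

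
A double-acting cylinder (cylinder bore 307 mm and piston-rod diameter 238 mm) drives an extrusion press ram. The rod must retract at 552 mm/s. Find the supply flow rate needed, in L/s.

Rod-side annular area A_ann = π/4 × (307² − 238²) = 29530 mm^2
Q = A × v

Q ≈ 16.3 L/s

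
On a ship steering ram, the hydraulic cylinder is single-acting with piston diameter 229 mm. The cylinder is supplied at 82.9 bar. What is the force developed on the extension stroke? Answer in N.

Cap-side area A_cap = π/4 × (229 mm)² = 41190 mm^2
F = P × A_cap = 82.9 bar × A_cap

F ≈ 3.41e5 N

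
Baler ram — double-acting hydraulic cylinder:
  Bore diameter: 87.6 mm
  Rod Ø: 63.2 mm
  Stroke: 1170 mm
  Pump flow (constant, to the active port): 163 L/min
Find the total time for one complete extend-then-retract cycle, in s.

Cap-side area A_cap = π/4 × (87.6 mm)² = 6027 mm^2
Rod-side annular area A_ann = π/4 × (87.6² − 63.2²) = 2890 mm^2
t_ext = A_cap·L/Q = 2.596 s
t_ret = A_ann·L/Q = 1.245 s
t_cycle = t_ext + t_ret

t ≈ 3.84 s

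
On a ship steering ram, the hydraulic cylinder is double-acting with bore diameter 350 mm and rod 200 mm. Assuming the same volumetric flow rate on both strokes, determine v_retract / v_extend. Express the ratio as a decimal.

v_ret/v_ext ≈ 1.48

Cap-side area A_cap = π/4 × (350 mm)² = 96210 mm^2
Rod-side annular area A_ann = π/4 × (350² − 200²) = 64800 mm^2
For equal Q, v ∝ 1/A, so v_ret/v_ext = A_cap/A_ann.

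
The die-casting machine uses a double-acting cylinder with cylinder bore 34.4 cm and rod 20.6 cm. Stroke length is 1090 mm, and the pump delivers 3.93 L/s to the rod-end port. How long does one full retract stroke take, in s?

Rod-side annular area A_ann = π/4 × (34.4² − 20.6²) = 596.1 cm^2
Swept volume V = A × L; t = V / Q = A·L / Q

t ≈ 16.5 s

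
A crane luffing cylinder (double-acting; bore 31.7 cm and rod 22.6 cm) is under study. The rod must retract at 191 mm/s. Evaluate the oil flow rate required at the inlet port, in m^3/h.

Rod-side annular area A_ann = π/4 × (31.7² − 22.6²) = 388.1 cm^2
Q = A × v

Q ≈ 26.7 m^3/h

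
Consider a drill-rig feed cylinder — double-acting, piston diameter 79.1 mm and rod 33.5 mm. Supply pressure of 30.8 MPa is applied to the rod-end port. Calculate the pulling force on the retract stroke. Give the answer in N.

F ≈ 1.24e5 N

Rod-side annular area A_ann = π/4 × (79.1² − 33.5²) = 4033 mm^2
On retraction the pressure acts on the annular area (bore minus rod).
F = P × A_ann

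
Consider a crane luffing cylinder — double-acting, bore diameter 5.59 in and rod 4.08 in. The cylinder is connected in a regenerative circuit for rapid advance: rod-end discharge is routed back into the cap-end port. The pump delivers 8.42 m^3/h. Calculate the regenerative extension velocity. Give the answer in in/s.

In regeneration the rod-end outflow joins the pump flow into the cap end, so the net volume the pump must supply per unit advance equals the rod cross-section area.
Rod cross-section A_rod = π/4 × (4.08 in)² = 13.07 in^2
v = Q_pump / A_rod

v ≈ 10.9 in/s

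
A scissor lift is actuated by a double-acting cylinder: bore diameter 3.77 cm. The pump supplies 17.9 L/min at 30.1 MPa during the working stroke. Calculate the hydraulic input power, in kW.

W ≈ 8.98 kW

Hydraulic power = P × Q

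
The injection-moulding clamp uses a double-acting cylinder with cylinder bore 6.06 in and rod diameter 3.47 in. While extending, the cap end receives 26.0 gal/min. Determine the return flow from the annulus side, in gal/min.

Cap-side area A_cap = π/4 × (6.06 in)² = 28.84 in^2
Rod-side annular area A_ann = π/4 × (6.06² − 3.47²) = 19.39 in^2
Piston speed v = Q_in/A_cap; rod-end outflow Q_out = v × A_ann = Q_in × A_ann/A_cap.

Q_out ≈ 17.5 gal/min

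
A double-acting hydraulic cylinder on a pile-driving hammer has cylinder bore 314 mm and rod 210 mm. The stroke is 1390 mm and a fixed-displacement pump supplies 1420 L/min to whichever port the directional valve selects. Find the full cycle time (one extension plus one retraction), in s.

t ≈ 7.06 s

Cap-side area A_cap = π/4 × (314 mm)² = 77440 mm^2
Rod-side annular area A_ann = π/4 × (314² − 210²) = 42800 mm^2
t_ext = A_cap·L/Q = 4.548 s
t_ret = A_ann·L/Q = 2.514 s
t_cycle = t_ext + t_ret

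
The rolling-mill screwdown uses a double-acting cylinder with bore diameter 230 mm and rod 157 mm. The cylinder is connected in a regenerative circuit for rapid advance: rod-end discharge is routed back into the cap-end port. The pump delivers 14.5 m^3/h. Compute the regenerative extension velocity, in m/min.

In regeneration the rod-end outflow joins the pump flow into the cap end, so the net volume the pump must supply per unit advance equals the rod cross-section area.
Rod cross-section A_rod = π/4 × (157 mm)² = 19360 mm^2
v = Q_pump / A_rod

v ≈ 12.5 m/min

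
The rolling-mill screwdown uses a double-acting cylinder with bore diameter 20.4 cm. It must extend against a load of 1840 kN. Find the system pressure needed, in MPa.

Cap-side area A_cap = π/4 × (20.4 cm)² = 326.9 cm^2
P = F / A = 1840 kN / A

P ≈ 56.3 MPa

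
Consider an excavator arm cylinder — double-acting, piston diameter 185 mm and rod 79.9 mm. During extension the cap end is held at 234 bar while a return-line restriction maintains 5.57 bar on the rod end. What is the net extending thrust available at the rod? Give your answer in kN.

F ≈ 617 kN

Cap-side area A_cap = π/4 × (185 mm)² = 26880 mm^2
Rod-side annular area A_ann = π/4 × (185² − 79.9²) = 21870 mm^2
Net thrust = P_cap·A_cap − P_rod·A_ann = 629.0 kN − 12.18 kN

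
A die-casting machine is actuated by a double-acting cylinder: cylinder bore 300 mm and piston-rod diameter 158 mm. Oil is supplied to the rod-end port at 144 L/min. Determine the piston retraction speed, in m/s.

v ≈ 0.0470 m/s

Rod-side annular area A_ann = π/4 × (300² − 158²) = 51080 mm^2
Flow into the rod-end port fills the annular volume.
v = Q / A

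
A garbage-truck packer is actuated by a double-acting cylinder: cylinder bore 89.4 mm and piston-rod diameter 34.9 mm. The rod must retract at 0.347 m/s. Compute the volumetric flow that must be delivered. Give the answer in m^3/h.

Q ≈ 6.65 m^3/h

Rod-side annular area A_ann = π/4 × (89.4² − 34.9²) = 5321 mm^2
Q = A × v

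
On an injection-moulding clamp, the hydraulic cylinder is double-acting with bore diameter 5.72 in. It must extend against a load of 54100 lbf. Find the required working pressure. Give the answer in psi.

P ≈ 2110 psi

Cap-side area A_cap = π/4 × (5.72 in)² = 25.70 in^2
P = F / A = 54100 lbf / A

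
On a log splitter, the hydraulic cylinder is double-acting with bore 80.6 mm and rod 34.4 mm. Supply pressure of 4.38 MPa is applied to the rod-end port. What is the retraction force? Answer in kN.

Rod-side annular area A_ann = π/4 × (80.6² − 34.4²) = 4173 mm^2
On retraction the pressure acts on the annular area (bore minus rod).
F = P × A_ann

F ≈ 18.3 kN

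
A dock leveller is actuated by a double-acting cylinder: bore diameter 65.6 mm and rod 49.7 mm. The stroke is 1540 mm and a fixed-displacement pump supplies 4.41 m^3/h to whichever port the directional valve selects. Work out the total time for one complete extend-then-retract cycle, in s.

Cap-side area A_cap = π/4 × (65.6 mm)² = 3380 mm^2
Rod-side annular area A_ann = π/4 × (65.6² − 49.7²) = 1440 mm^2
t_ext = A_cap·L/Q = 4.249 s
t_ret = A_ann·L/Q = 1.810 s
t_cycle = t_ext + t_ret

t ≈ 6.06 s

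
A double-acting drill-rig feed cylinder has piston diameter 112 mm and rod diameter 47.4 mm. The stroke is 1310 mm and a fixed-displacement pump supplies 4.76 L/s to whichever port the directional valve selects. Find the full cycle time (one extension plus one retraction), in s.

t ≈ 4.94 s

Cap-side area A_cap = π/4 × (112 mm)² = 9852 mm^2
Rod-side annular area A_ann = π/4 × (112² − 47.4²) = 8087 mm^2
t_ext = A_cap·L/Q = 2.711 s
t_ret = A_ann·L/Q = 2.226 s
t_cycle = t_ext + t_ret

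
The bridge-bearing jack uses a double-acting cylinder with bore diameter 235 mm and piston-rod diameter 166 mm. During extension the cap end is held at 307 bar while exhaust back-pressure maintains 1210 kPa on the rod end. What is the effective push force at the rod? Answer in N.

F ≈ 1.31e6 N

Cap-side area A_cap = π/4 × (235 mm)² = 43370 mm^2
Rod-side annular area A_ann = π/4 × (235² − 166²) = 21730 mm^2
Net thrust = P_cap·A_cap − P_rod·A_ann = 1.332e6 N − 26290 N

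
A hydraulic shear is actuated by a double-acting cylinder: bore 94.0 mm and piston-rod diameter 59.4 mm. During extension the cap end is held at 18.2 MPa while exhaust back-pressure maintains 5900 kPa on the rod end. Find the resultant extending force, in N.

F ≈ 1.02e5 N

Cap-side area A_cap = π/4 × (94.0 mm)² = 6940 mm^2
Rod-side annular area A_ann = π/4 × (94.0² − 59.4²) = 4169 mm^2
Net thrust = P_cap·A_cap − P_rod·A_ann = 1.263e5 N − 24590 N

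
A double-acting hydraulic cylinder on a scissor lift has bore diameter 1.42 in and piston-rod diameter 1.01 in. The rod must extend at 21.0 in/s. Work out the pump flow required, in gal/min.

Q ≈ 8.64 gal/min

Cap-side area A_cap = π/4 × (1.42 in)² = 1.584 in^2
Q = A × v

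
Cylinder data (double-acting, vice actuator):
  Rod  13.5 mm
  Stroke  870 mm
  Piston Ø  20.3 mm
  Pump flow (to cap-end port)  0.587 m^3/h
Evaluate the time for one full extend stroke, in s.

t ≈ 1.73 s

Cap-side area A_cap = π/4 × (20.3 mm)² = 323.7 mm^2
Swept volume V = A × L; t = V / Q = A·L / Q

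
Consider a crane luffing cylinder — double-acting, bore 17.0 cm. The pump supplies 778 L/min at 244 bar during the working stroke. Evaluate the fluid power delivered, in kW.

W ≈ 316 kW

Hydraulic power = P × Q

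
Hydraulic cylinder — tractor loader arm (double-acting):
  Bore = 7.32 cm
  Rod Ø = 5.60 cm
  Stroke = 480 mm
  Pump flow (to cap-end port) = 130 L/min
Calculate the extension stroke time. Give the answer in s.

t ≈ 0.932 s

Cap-side area A_cap = π/4 × (7.32 cm)² = 42.08 cm^2
Swept volume V = A × L; t = V / Q = A·L / Q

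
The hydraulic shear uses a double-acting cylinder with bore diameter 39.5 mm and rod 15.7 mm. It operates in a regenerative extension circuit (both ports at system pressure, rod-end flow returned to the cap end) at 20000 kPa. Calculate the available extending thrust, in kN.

With equal pressure on both faces, forces on the annular region cancel; the net push is pressure × rod cross-section.
Rod cross-section A_rod = π/4 × (15.7 mm)² = 193.6 mm^2
F = P × A_rod

F ≈ 3.87 kN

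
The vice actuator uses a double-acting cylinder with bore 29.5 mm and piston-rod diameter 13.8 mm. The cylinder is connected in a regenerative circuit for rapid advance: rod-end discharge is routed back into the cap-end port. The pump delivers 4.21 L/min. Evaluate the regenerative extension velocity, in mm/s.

v ≈ 469 mm/s

In regeneration the rod-end outflow joins the pump flow into the cap end, so the net volume the pump must supply per unit advance equals the rod cross-section area.
Rod cross-section A_rod = π/4 × (13.8 mm)² = 149.6 mm^2
v = Q_pump / A_rod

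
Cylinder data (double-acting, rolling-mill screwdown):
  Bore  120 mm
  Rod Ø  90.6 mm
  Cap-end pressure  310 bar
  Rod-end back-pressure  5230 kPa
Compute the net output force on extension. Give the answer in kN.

Cap-side area A_cap = π/4 × (120 mm)² = 11310 mm^2
Rod-side annular area A_ann = π/4 × (120² − 90.6²) = 4863 mm^2
Net thrust = P_cap·A_cap − P_rod·A_ann = 350.6 kN − 25.43 kN

F ≈ 325 kN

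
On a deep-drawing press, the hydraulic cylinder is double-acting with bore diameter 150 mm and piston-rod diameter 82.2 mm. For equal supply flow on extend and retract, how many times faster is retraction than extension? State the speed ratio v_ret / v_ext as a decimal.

v_ret/v_ext ≈ 1.43

Cap-side area A_cap = π/4 × (150 mm)² = 17670 mm^2
Rod-side annular area A_ann = π/4 × (150² − 82.2²) = 12360 mm^2
For equal Q, v ∝ 1/A, so v_ret/v_ext = A_cap/A_ann.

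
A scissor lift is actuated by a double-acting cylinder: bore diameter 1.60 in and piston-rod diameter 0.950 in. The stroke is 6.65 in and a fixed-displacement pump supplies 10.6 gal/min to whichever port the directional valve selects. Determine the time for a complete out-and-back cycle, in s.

t ≈ 0.540 s

Cap-side area A_cap = π/4 × (1.60 in)² = 2.011 in^2
Rod-side annular area A_ann = π/4 × (1.60² − 0.950²) = 1.302 in^2
t_ext = A_cap·L/Q = 0.3276 s
t_ret = A_ann·L/Q = 0.2121 s
t_cycle = t_ext + t_ret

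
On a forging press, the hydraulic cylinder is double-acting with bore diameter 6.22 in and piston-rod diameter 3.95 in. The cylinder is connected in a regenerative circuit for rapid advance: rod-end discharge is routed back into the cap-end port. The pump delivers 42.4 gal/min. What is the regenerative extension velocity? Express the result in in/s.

v ≈ 13.3 in/s

In regeneration the rod-end outflow joins the pump flow into the cap end, so the net volume the pump must supply per unit advance equals the rod cross-section area.
Rod cross-section A_rod = π/4 × (3.95 in)² = 12.25 in^2
v = Q_pump / A_rod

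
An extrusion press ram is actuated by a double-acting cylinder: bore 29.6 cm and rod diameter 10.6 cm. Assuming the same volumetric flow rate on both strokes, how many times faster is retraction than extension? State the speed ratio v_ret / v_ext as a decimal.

v_ret/v_ext ≈ 1.15

Cap-side area A_cap = π/4 × (29.6 cm)² = 688.1 cm^2
Rod-side annular area A_ann = π/4 × (29.6² − 10.6²) = 599.9 cm^2
For equal Q, v ∝ 1/A, so v_ret/v_ext = A_cap/A_ann.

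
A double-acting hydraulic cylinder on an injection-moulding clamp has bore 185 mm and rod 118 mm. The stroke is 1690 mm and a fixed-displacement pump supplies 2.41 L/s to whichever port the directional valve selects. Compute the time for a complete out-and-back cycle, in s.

Cap-side area A_cap = π/4 × (185 mm)² = 26880 mm^2
Rod-side annular area A_ann = π/4 × (185² − 118²) = 15940 mm^2
t_ext = A_cap·L/Q = 18.85 s
t_ret = A_ann·L/Q = 11.18 s
t_cycle = t_ext + t_ret

t ≈ 30.0 s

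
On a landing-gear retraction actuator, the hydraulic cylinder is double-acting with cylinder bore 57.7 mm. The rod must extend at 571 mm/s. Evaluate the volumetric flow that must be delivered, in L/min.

Q ≈ 89.6 L/min

Cap-side area A_cap = π/4 × (57.7 mm)² = 2615 mm^2
Q = A × v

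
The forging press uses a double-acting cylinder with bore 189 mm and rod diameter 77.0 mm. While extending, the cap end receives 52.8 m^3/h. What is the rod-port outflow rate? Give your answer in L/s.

Q_out ≈ 12.2 L/s

Cap-side area A_cap = π/4 × (189 mm)² = 28060 mm^2
Rod-side annular area A_ann = π/4 × (189² − 77.0²) = 23400 mm^2
Piston speed v = Q_in/A_cap; rod-end outflow Q_out = v × A_ann = Q_in × A_ann/A_cap.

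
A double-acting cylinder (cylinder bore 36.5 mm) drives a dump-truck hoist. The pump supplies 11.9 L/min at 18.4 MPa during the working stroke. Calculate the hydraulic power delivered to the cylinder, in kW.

Hydraulic power = P × Q

W ≈ 3.65 kW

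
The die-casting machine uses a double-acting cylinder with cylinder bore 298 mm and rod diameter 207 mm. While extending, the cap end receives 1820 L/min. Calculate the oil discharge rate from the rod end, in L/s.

Cap-side area A_cap = π/4 × (298 mm)² = 69750 mm^2
Rod-side annular area A_ann = π/4 × (298² − 207²) = 36090 mm^2
Piston speed v = Q_in/A_cap; rod-end outflow Q_out = v × A_ann = Q_in × A_ann/A_cap.

Q_out ≈ 15.7 L/s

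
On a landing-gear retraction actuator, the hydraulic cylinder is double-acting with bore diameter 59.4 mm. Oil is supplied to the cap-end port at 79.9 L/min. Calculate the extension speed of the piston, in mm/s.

Cap-side area A_cap = π/4 × (59.4 mm)² = 2771 mm^2
v = Q / A

v ≈ 481 mm/s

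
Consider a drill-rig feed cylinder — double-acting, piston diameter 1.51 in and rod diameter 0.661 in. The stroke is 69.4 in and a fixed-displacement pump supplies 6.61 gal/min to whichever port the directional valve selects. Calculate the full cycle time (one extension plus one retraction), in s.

Cap-side area A_cap = π/4 × (1.51 in)² = 1.791 in^2
Rod-side annular area A_ann = π/4 × (1.51² − 0.661²) = 1.448 in^2
t_ext = A_cap·L/Q = 4.884 s
t_ret = A_ann·L/Q = 3.948 s
t_cycle = t_ext + t_ret

t ≈ 8.83 s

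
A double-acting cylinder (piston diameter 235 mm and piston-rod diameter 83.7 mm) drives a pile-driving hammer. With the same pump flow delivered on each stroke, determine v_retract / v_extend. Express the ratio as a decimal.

v_ret/v_ext ≈ 1.15

Cap-side area A_cap = π/4 × (235 mm)² = 43370 mm^2
Rod-side annular area A_ann = π/4 × (235² − 83.7²) = 37870 mm^2
For equal Q, v ∝ 1/A, so v_ret/v_ext = A_cap/A_ann.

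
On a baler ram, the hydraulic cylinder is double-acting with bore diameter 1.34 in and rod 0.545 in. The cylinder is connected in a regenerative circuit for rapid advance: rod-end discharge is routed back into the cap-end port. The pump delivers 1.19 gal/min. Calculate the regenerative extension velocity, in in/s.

v ≈ 19.6 in/s

In regeneration the rod-end outflow joins the pump flow into the cap end, so the net volume the pump must supply per unit advance equals the rod cross-section area.
Rod cross-section A_rod = π/4 × (0.545 in)² = 0.2333 in^2
v = Q_pump / A_rod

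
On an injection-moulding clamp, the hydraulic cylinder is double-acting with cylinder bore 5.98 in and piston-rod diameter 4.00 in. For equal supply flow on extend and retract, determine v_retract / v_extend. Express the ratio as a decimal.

v_ret/v_ext ≈ 1.81

Cap-side area A_cap = π/4 × (5.98 in)² = 28.09 in^2
Rod-side annular area A_ann = π/4 × (5.98² − 4.00²) = 15.52 in^2
For equal Q, v ∝ 1/A, so v_ret/v_ext = A_cap/A_ann.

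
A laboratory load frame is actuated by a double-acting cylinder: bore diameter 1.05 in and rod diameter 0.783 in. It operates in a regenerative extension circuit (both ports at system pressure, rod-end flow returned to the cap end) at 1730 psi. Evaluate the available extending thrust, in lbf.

With equal pressure on both faces, forces on the annular region cancel; the net push is pressure × rod cross-section.
Rod cross-section A_rod = π/4 × (0.783 in)² = 0.4815 in^2
F = P × A_rod

F ≈ 833 lbf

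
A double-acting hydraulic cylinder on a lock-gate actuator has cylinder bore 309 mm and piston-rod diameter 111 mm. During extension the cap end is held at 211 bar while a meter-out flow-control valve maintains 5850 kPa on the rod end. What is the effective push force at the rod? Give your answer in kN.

Cap-side area A_cap = π/4 × (309 mm)² = 74990 mm^2
Rod-side annular area A_ann = π/4 × (309² − 111²) = 65310 mm^2
Net thrust = P_cap·A_cap − P_rod·A_ann = 1582 kN − 382.1 kN

F ≈ 1200 kN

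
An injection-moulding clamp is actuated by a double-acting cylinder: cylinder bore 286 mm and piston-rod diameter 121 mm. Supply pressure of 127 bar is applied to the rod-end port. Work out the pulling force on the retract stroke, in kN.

Rod-side annular area A_ann = π/4 × (286² − 121²) = 52740 mm^2
On retraction the pressure acts on the annular area (bore minus rod).
F = P × A_ann

F ≈ 670 kN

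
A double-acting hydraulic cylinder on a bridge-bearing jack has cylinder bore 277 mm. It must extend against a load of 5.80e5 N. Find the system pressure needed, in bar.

P ≈ 96.2 bar

Cap-side area A_cap = π/4 × (277 mm)² = 60260 mm^2
P = F / A = 5.80e5 N / A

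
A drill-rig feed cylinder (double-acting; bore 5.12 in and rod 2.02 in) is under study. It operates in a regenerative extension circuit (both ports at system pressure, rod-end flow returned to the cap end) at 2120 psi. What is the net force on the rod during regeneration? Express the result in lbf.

F ≈ 6790 lbf

With equal pressure on both faces, forces on the annular region cancel; the net push is pressure × rod cross-section.
Rod cross-section A_rod = π/4 × (2.02 in)² = 3.205 in^2
F = P × A_rod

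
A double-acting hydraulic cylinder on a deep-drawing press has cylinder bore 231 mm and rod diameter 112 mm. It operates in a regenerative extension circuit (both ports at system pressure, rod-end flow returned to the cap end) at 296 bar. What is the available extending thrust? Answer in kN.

F ≈ 292 kN

With equal pressure on both faces, forces on the annular region cancel; the net push is pressure × rod cross-section.
Rod cross-section A_rod = π/4 × (112 mm)² = 9852 mm^2
F = P × A_rod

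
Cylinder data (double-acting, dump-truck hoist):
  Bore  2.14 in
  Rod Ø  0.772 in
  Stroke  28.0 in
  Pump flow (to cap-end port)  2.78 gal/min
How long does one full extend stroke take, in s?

Cap-side area A_cap = π/4 × (2.14 in)² = 3.597 in^2
Swept volume V = A × L; t = V / Q = A·L / Q

t ≈ 9.41 s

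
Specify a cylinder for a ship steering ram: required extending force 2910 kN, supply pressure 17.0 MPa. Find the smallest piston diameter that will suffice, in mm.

Extension force acts on the full piston face: F = P × (π/4)D².
D = √(4F / (πP)) = √(4 × 2910 kN / (π × 17.0 MPa))

D ≈ 467 mm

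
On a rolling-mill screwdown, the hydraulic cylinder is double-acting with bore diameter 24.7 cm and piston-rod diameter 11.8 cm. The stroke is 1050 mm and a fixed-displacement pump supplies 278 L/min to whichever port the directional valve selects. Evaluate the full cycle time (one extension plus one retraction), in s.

Cap-side area A_cap = π/4 × (24.7 cm)² = 479.2 cm^2
Rod-side annular area A_ann = π/4 × (24.7² − 11.8²) = 369.8 cm^2
t_ext = A_cap·L/Q = 10.86 s
t_ret = A_ann·L/Q = 8.380 s
t_cycle = t_ext + t_ret

t ≈ 19.2 s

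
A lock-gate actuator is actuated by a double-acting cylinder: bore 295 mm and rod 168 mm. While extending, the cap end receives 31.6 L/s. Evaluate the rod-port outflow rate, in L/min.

Cap-side area A_cap = π/4 × (295 mm)² = 68350 mm^2
Rod-side annular area A_ann = π/4 × (295² − 168²) = 46180 mm^2
Piston speed v = Q_in/A_cap; rod-end outflow Q_out = v × A_ann = Q_in × A_ann/A_cap.

Q_out ≈ 1280 L/min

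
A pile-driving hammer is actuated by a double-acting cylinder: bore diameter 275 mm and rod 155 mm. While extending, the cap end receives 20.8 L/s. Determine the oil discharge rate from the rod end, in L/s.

Cap-side area A_cap = π/4 × (275 mm)² = 59400 mm^2
Rod-side annular area A_ann = π/4 × (275² − 155²) = 40530 mm^2
Piston speed v = Q_in/A_cap; rod-end outflow Q_out = v × A_ann = Q_in × A_ann/A_cap.

Q_out ≈ 14.2 L/s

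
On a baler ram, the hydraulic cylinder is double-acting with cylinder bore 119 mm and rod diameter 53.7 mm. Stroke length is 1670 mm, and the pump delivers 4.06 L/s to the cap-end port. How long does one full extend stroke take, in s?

t ≈ 4.57 s

Cap-side area A_cap = π/4 × (119 mm)² = 11120 mm^2
Swept volume V = A × L; t = V / Q = A·L / Q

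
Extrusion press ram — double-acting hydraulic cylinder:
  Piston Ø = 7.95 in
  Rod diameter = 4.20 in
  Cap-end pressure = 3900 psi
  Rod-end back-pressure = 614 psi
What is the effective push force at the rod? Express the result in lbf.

Cap-side area A_cap = π/4 × (7.95 in)² = 49.64 in^2
Rod-side annular area A_ann = π/4 × (7.95² − 4.20²) = 35.78 in^2
Net thrust = P_cap·A_cap − P_rod·A_ann = 1.936e5 lbf − 21970 lbf

F ≈ 1.72e5 lbf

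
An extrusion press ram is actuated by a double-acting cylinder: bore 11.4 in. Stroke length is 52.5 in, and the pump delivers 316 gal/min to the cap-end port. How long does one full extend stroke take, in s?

Cap-side area A_cap = π/4 × (11.4 in)² = 102.1 in^2
Swept volume V = A × L; t = V / Q = A·L / Q

t ≈ 4.40 s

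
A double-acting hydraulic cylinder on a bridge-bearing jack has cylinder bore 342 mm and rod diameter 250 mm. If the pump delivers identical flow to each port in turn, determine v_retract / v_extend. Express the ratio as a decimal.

Cap-side area A_cap = π/4 × (342 mm)² = 91860 mm^2
Rod-side annular area A_ann = π/4 × (342² − 250²) = 42780 mm^2
For equal Q, v ∝ 1/A, so v_ret/v_ext = A_cap/A_ann.

v_ret/v_ext ≈ 2.15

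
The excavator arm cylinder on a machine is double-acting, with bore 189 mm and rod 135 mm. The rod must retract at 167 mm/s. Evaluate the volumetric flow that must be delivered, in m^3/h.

Rod-side annular area A_ann = π/4 × (189² − 135²) = 13740 mm^2
Q = A × v

Q ≈ 8.26 m^3/h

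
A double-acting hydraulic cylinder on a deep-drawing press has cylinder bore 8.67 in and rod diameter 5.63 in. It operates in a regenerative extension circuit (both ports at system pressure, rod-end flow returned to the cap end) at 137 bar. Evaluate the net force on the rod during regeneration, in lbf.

F ≈ 49500 lbf

With equal pressure on both faces, forces on the annular region cancel; the net push is pressure × rod cross-section.
Rod cross-section A_rod = π/4 × (5.63 in)² = 24.89 in^2
F = P × A_rod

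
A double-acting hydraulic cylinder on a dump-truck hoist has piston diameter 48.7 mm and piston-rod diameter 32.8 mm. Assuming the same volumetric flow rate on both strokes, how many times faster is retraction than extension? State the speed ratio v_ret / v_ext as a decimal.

Cap-side area A_cap = π/4 × (48.7 mm)² = 1863 mm^2
Rod-side annular area A_ann = π/4 × (48.7² − 32.8²) = 1018 mm^2
For equal Q, v ∝ 1/A, so v_ret/v_ext = A_cap/A_ann.

v_ret/v_ext ≈ 1.83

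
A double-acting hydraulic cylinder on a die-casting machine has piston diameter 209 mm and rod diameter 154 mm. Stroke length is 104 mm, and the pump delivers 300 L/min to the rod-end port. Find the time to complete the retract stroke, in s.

Rod-side annular area A_ann = π/4 × (209² − 154²) = 15680 mm^2
Swept volume V = A × L; t = V / Q = A·L / Q

t ≈ 0.326 s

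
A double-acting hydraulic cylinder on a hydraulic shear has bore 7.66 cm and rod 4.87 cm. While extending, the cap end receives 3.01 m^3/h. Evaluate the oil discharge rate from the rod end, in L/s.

Q_out ≈ 0.498 L/s

Cap-side area A_cap = π/4 × (7.66 cm)² = 46.08 cm^2
Rod-side annular area A_ann = π/4 × (7.66² − 4.87²) = 27.46 cm^2
Piston speed v = Q_in/A_cap; rod-end outflow Q_out = v × A_ann = Q_in × A_ann/A_cap.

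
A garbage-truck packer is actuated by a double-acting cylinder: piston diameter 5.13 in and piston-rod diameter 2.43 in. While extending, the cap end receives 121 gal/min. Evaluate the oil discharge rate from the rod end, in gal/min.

Cap-side area A_cap = π/4 × (5.13 in)² = 20.67 in^2
Rod-side annular area A_ann = π/4 × (5.13² − 2.43²) = 16.03 in^2
Piston speed v = Q_in/A_cap; rod-end outflow Q_out = v × A_ann = Q_in × A_ann/A_cap.

Q_out ≈ 93.9 gal/min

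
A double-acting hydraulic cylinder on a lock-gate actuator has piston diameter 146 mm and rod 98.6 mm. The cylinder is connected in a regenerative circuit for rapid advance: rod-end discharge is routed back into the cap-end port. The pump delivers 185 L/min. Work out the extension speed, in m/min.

In regeneration the rod-end outflow joins the pump flow into the cap end, so the net volume the pump must supply per unit advance equals the rod cross-section area.
Rod cross-section A_rod = π/4 × (98.6 mm)² = 7636 mm^2
v = Q_pump / A_rod

v ≈ 24.2 m/min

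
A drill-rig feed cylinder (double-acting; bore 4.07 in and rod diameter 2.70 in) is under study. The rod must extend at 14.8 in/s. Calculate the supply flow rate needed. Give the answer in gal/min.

Q ≈ 50.0 gal/min

Cap-side area A_cap = π/4 × (4.07 in)² = 13.01 in^2
Q = A × v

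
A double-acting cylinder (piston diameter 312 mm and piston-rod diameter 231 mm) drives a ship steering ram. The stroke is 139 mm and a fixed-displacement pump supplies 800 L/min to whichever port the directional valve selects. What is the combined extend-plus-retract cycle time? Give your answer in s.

t ≈ 1.16 s

Cap-side area A_cap = π/4 × (312 mm)² = 76450 mm^2
Rod-side annular area A_ann = π/4 × (312² − 231²) = 34540 mm^2
t_ext = A_cap·L/Q = 0.7970 s
t_ret = A_ann·L/Q = 0.3601 s
t_cycle = t_ext + t_ret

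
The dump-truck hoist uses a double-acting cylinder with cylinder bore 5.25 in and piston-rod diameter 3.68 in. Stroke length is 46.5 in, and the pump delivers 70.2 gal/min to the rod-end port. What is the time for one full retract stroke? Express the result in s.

Rod-side annular area A_ann = π/4 × (5.25² − 3.68²) = 11.01 in^2
Swept volume V = A × L; t = V / Q = A·L / Q

t ≈ 1.89 s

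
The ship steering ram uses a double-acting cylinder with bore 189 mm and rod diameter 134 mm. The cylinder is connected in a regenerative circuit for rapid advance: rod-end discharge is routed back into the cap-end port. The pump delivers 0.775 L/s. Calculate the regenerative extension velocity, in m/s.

In regeneration the rod-end outflow joins the pump flow into the cap end, so the net volume the pump must supply per unit advance equals the rod cross-section area.
Rod cross-section A_rod = π/4 × (134 mm)² = 14100 mm^2
v = Q_pump / A_rod

v ≈ 0.0550 m/s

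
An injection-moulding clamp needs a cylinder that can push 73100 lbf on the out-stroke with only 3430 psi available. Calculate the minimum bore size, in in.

D ≈ 5.21 in

Extension force acts on the full piston face: F = P × (π/4)D².
D = √(4F / (πP)) = √(4 × 73100 lbf / (π × 3430 psi))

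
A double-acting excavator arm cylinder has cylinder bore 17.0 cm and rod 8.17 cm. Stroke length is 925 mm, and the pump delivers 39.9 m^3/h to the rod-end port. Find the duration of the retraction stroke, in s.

Rod-side annular area A_ann = π/4 × (17.0² − 8.17²) = 174.6 cm^2
Swept volume V = A × L; t = V / Q = A·L / Q

t ≈ 1.46 s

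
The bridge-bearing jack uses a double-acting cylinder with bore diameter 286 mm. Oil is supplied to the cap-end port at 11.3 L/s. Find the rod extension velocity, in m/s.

Cap-side area A_cap = π/4 × (286 mm)² = 64240 mm^2
v = Q / A

v ≈ 0.176 m/s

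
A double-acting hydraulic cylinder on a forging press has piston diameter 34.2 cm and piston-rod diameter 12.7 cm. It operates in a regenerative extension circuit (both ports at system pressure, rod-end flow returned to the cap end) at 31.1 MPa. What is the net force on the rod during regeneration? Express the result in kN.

With equal pressure on both faces, forces on the annular region cancel; the net push is pressure × rod cross-section.
Rod cross-section A_rod = π/4 × (12.7 cm)² = 126.7 cm^2
F = P × A_rod

F ≈ 394 kN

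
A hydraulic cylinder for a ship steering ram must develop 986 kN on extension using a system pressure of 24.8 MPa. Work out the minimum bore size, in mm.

D ≈ 225 mm

Extension force acts on the full piston face: F = P × (π/4)D².
D = √(4F / (πP)) = √(4 × 986 kN / (π × 24.8 MPa))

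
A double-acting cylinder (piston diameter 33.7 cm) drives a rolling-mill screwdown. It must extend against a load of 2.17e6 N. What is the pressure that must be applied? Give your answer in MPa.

Cap-side area A_cap = π/4 × (33.7 cm)² = 892.0 cm^2
P = F / A = 2.17e6 N / A

P ≈ 24.3 MPa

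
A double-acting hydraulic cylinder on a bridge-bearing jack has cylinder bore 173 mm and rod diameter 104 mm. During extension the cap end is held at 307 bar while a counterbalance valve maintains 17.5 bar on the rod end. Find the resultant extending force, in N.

F ≈ 6.95e5 N

Cap-side area A_cap = π/4 × (173 mm)² = 23510 mm^2
Rod-side annular area A_ann = π/4 × (173² − 104²) = 15010 mm^2
Net thrust = P_cap·A_cap − P_rod·A_ann = 7.216e5 N − 26270 N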